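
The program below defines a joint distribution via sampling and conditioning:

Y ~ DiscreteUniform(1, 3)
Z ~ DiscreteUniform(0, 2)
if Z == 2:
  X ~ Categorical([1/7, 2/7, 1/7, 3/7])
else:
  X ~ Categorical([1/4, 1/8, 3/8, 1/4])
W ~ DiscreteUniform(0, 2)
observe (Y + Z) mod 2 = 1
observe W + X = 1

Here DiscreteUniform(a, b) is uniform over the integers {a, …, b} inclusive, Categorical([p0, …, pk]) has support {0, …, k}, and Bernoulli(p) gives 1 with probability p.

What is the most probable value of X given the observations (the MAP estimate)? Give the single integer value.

Enumerate traces; 10 have nonzero weight after conditioning:
  (Y=1, Z=0, X=0, W=1) weight 1/108
  (Y=1, Z=0, X=1, W=0) weight 1/216
  (Y=1, Z=2, X=0, W=1) weight 1/189
  (Y=1, Z=2, X=1, W=0) weight 2/189
  (Y=2, Z=1, X=0, W=1) weight 1/108
  (Y=2, Z=1, X=1, W=0) weight 1/216
  (Y=3, Z=0, X=0, W=1) weight 1/108
  (Y=3, Z=0, X=1, W=0) weight 1/216
  … 2 more
Group by X:
  weight(X=0) = 29/756
  weight(X=1) = 53/1512
Total weight = 29/756 + 53/1512 = 37/504
P(X=0 | obs) = 29/756 / 37/504 = 58/111
P(X=1 | obs) = 53/1512 / 37/504 = 53/111
argmax = 0

argmax_v P(X = v | obs) = 0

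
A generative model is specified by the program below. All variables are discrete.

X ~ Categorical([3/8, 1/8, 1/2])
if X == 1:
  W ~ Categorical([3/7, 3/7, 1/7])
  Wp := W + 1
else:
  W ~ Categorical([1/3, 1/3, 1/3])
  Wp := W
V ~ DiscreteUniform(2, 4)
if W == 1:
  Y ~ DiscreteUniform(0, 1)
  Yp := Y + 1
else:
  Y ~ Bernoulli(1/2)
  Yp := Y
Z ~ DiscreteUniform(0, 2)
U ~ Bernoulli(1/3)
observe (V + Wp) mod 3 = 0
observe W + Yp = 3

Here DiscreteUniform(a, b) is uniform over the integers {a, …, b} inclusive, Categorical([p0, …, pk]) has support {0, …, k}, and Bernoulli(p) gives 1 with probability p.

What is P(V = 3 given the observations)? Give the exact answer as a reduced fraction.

Enumerate traces; 36 have nonzero weight after conditioning:
  (X=0, W=1, V=2, Y=1, Z=0, U=0) weight 1/216
  (X=0, W=1, V=2, Y=1, Z=0, U=1) weight 1/432
  (X=0, W=1, V=2, Y=1, Z=1, U=0) weight 1/216
  (X=0, W=1, V=2, Y=1, Z=1, U=1) weight 1/432
  (X=0, W=1, V=2, Y=1, Z=2, U=0) weight 1/216
  (X=0, W=1, V=2, Y=1, Z=2, U=1) weight 1/432
  (X=0, W=2, V=4, Y=1, Z=0, U=0) weight 1/216
  (X=0, W=2, V=4, Y=1, Z=0, U=1) weight 1/432
  (X=1, W=2, V=3, Y=1, Z=0, U=0) weight 1/1512
  … 27 more
Group by V:
  weight(V=2) = 7/144
  weight(V=3) = 1/336
  weight(V=4) = 29/504
Total weight = 7/144 + 1/336 + 29/504 = 55/504
P(V=2 | obs) = 7/144 / 55/504 = 49/110
P(V=3 | obs) = 1/336 / 55/504 = 3/110
P(V=4 | obs) = 29/504 / 55/504 = 29/55

P(V = 3 | obs) = 3/110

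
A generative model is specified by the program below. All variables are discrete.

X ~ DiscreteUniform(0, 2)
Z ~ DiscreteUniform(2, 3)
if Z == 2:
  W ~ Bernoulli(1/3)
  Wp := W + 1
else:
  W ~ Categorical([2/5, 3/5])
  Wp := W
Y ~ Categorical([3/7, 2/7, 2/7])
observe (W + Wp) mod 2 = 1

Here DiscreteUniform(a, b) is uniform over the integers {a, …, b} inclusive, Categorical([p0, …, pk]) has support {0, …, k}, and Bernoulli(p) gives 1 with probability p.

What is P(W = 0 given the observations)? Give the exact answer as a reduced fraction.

P(W = 0 | obs) = 2/3

Enumerate traces; 18 have nonzero weight after conditioning:
  (X=0, Z=2, W=0, Y=0) weight 1/21
  (X=0, Z=2, W=0, Y=1) weight 2/63
  (X=0, Z=2, W=0, Y=2) weight 2/63
  (X=0, Z=2, W=1, Y=0) weight 1/42
  (X=0, Z=2, W=1, Y=1) weight 1/63
  (X=0, Z=2, W=1, Y=2) weight 1/63
  (X=1, Z=2, W=0, Y=0) weight 1/21
  (X=1, Z=2, W=0, Y=1) weight 2/63
  … 10 more
Group by W:
  weight(W=0) = 1/3
  weight(W=1) = 1/6
Total weight = 1/3 + 1/6 = 1/2
P(W=0 | obs) = 1/3 / 1/2 = 2/3
P(W=1 | obs) = 1/6 / 1/2 = 1/3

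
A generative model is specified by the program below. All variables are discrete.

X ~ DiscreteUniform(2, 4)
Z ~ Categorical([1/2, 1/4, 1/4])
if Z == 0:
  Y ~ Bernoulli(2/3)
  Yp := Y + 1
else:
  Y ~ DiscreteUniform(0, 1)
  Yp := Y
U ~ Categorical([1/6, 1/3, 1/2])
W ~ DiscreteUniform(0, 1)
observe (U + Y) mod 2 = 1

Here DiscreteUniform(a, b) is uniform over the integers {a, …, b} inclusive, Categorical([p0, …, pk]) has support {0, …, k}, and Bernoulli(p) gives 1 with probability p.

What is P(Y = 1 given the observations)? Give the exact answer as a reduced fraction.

Enumerate traces; 54 have nonzero weight after conditioning:
  (X=2, Z=0, Y=0, U=1, W=0) weight 1/108
  (X=2, Z=0, Y=0, U=1, W=1) weight 1/108
  (X=2, Z=0, Y=1, U=0, W=0) weight 1/108
  (X=2, Z=0, Y=1, U=0, W=1) weight 1/108
  (X=2, Z=0, Y=1, U=2, W=0) weight 1/36
  (X=2, Z=0, Y=1, U=2, W=1) weight 1/36
  (X=2, Z=1, Y=0, U=1, W=0) weight 1/144
  (X=2, Z=1, Y=0, U=1, W=1) weight 1/144
  … 46 more
Group by Y:
  weight(Y=0) = 5/36
  weight(Y=1) = 7/18
Total weight = 5/36 + 7/18 = 19/36
P(Y=0 | obs) = 5/36 / 19/36 = 5/19
P(Y=1 | obs) = 7/18 / 19/36 = 14/19

P(Y = 1 | obs) = 14/19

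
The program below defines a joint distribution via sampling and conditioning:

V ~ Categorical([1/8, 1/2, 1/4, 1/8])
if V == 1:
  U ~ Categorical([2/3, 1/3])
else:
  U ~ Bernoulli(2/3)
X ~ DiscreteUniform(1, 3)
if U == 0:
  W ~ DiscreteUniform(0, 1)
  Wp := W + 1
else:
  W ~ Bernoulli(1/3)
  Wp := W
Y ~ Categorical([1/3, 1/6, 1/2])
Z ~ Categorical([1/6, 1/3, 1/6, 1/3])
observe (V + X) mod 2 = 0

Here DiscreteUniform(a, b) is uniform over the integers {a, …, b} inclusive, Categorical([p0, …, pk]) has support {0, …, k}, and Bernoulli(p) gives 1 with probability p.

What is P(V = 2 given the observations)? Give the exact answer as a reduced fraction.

Enumerate traces; 288 have nonzero weight after conditioning:
  (V=0, U=0, X=2, W=0, Y=0, Z=0) weight 1/2592
  (V=0, U=0, X=2, W=0, Y=0, Z=1) weight 1/1296
  (V=0, U=0, X=2, W=0, Y=0, Z=2) weight 1/2592
  (V=0, U=0, X=2, W=0, Y=0, Z=3) weight 1/1296
  (V=0, U=0, X=2, W=0, Y=1, Z=0) weight 1/5184
  (V=0, U=0, X=2, W=0, Y=1, Z=1) weight 1/2592
  (V=0, U=0, X=2, W=0, Y=1, Z=2) weight 1/5184
  (V=0, U=0, X=2, W=0, Y=1, Z=3) weight 1/2592
  (V=1, U=0, X=1, W=0, Y=0, Z=0) weight 1/324
  (V=2, U=0, X=2, W=0, Y=0, Z=0) weight 1/1296
  … 278 more
Group by V:
  weight(V=0) = 1/24
  weight(V=1) = 1/3
  weight(V=2) = 1/12
  weight(V=3) = 1/12
Total weight = 1/24 + 1/3 + 1/12 + 1/12 = 13/24
P(V=0 | obs) = 1/24 / 13/24 = 1/13
P(V=1 | obs) = 1/3 / 13/24 = 8/13
P(V=2 | obs) = 1/12 / 13/24 = 2/13
P(V=3 | obs) = 1/12 / 13/24 = 2/13

P(V = 2 | obs) = 2/13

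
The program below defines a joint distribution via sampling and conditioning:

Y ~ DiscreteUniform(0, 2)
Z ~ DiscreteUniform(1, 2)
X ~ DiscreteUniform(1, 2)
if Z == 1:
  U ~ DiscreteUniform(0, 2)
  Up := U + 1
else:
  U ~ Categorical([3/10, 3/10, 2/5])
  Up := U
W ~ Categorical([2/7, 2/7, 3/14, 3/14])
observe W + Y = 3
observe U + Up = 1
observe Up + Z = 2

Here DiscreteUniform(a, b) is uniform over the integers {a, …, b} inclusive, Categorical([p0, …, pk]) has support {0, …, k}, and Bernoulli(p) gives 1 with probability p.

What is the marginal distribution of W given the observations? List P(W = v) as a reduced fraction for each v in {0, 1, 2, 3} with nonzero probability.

P(W=1) = 2/5, P(W=2) = 3/10, P(W=3) = 3/10

Enumerate traces; 6 have nonzero weight after conditioning:
  (Y=0, Z=1, X=1, U=0, W=3) weight 1/168
  (Y=0, Z=1, X=2, U=0, W=3) weight 1/168
  (Y=1, Z=1, X=1, U=0, W=2) weight 1/168
  (Y=1, Z=1, X=2, U=0, W=2) weight 1/168
  (Y=2, Z=1, X=1, U=0, W=1) weight 1/126
  (Y=2, Z=1, X=2, U=0, W=1) weight 1/126
Group by W:
  weight(W=1) = 1/63
  weight(W=2) = 1/84
  weight(W=3) = 1/84
Total weight = 1/63 + 1/84 + 1/84 = 5/126
P(W=1 | obs) = 1/63 / 5/126 = 2/5
P(W=2 | obs) = 1/84 / 5/126 = 3/10
P(W=3 | obs) = 1/84 / 5/126 = 3/10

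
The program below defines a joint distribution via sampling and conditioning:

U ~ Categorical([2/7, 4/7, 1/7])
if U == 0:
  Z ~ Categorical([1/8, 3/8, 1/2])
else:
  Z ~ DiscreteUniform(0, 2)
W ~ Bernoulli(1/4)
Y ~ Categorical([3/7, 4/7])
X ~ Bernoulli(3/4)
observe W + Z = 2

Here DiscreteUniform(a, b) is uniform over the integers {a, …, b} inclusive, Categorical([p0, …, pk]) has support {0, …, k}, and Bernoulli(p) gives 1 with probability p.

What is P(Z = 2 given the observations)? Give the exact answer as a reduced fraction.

Enumerate traces; 24 have nonzero weight after conditioning:
  (U=0, Z=1, W=1, Y=0, X=0) weight 9/3136
  (U=0, Z=1, W=1, Y=0, X=1) weight 27/3136
  (U=0, Z=1, W=1, Y=1, X=0) weight 3/784
  (U=0, Z=1, W=1, Y=1, X=1) weight 9/784
  (U=0, Z=2, W=0, Y=0, X=0) weight 9/784
  (U=0, Z=2, W=0, Y=0, X=1) weight 27/784
  (U=0, Z=2, W=0, Y=1, X=0) weight 3/196
  (U=0, Z=2, W=0, Y=1, X=1) weight 9/196
  … 16 more
Group by Z:
  weight(Z=1) = 29/336
  weight(Z=2) = 2/7
Total weight = 29/336 + 2/7 = 125/336
P(Z=1 | obs) = 29/336 / 125/336 = 29/125
P(Z=2 | obs) = 2/7 / 125/336 = 96/125

P(Z = 2 | obs) = 96/125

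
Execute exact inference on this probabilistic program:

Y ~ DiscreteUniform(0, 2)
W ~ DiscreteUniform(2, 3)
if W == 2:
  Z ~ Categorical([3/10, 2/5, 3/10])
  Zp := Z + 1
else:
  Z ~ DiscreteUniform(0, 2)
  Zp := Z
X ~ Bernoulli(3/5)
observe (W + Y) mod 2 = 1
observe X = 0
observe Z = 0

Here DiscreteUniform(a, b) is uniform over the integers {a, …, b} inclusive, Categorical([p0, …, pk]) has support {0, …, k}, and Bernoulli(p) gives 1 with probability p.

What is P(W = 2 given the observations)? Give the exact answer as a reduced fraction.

Enumerate traces; 3 have nonzero weight after conditioning:
  (Y=0, W=3, Z=0, X=0) weight 1/45
  (Y=1, W=2, Z=0, X=0) weight 1/50
  (Y=2, W=3, Z=0, X=0) weight 1/45
Group by W:
  weight(W=2) = 1/50
  weight(W=3) = 2/45
Total weight = 1/50 + 2/45 = 29/450
P(W=2 | obs) = 1/50 / 29/450 = 9/29
P(W=3 | obs) = 2/45 / 29/450 = 20/29

P(W = 2 | obs) = 9/29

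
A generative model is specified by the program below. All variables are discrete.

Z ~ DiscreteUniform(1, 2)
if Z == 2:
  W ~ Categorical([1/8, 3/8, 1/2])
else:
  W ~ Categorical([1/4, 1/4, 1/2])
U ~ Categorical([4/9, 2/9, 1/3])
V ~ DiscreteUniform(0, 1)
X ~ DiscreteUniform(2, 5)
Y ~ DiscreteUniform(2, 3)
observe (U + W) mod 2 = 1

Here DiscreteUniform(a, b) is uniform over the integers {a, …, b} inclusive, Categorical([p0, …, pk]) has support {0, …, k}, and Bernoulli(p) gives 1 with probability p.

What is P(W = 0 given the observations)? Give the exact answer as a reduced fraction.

Enumerate traces; 128 have nonzero weight after conditioning:
  (Z=1, W=0, U=1, V=0, X=2, Y=2) weight 1/576
  (Z=1, W=0, U=1, V=0, X=2, Y=3) weight 1/576
  (Z=1, W=0, U=1, V=0, X=3, Y=2) weight 1/576
  (Z=1, W=0, U=1, V=0, X=3, Y=3) weight 1/576
  (Z=1, W=0, U=1, V=0, X=4, Y=2) weight 1/576
  (Z=1, W=0, U=1, V=0, X=4, Y=3) weight 1/576
  (Z=1, W=0, U=1, V=0, X=5, Y=2) weight 1/576
  (Z=1, W=0, U=1, V=0, X=5, Y=3) weight 1/576
  (Z=1, W=1, U=0, V=0, X=2, Y=2) weight 1/288
  (Z=1, W=2, U=1, V=0, X=2, Y=2) weight 1/288
  … 118 more
Group by W:
  weight(W=0) = 1/24
  weight(W=1) = 35/144
  weight(W=2) = 1/9
Total weight = 1/24 + 35/144 + 1/9 = 19/48
P(W=0 | obs) = 1/24 / 19/48 = 2/19
P(W=1 | obs) = 35/144 / 19/48 = 35/57
P(W=2 | obs) = 1/9 / 19/48 = 16/57

P(W = 0 | obs) = 2/19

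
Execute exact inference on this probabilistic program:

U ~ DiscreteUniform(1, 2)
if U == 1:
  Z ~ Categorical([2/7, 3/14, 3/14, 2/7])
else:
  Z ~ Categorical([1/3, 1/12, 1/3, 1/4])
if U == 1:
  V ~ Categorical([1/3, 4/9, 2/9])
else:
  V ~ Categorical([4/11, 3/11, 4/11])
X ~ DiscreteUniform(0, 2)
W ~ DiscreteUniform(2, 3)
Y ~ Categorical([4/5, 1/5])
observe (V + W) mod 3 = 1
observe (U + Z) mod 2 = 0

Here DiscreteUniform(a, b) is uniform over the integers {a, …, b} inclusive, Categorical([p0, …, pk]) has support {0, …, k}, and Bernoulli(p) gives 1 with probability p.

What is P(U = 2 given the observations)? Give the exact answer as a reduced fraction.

P(U = 2 | obs) = 14/25

Enumerate traces; 48 have nonzero weight after conditioning:
  (U=1, Z=1, V=1, X=0, W=3, Y=0) weight 2/315
  (U=1, Z=1, V=1, X=0, W=3, Y=1) weight 1/630
  (U=1, Z=1, V=1, X=1, W=3, Y=0) weight 2/315
  (U=1, Z=1, V=1, X=1, W=3, Y=1) weight 1/630
  (U=1, Z=1, V=1, X=2, W=3, Y=0) weight 2/315
  (U=1, Z=1, V=1, X=2, W=3, Y=1) weight 1/630
  (U=1, Z=1, V=2, X=0, W=2, Y=0) weight 1/315
  (U=1, Z=1, V=2, X=0, W=2, Y=1) weight 1/1260
  (U=2, Z=0, V=1, X=0, W=3, Y=0) weight 1/165
  … 39 more
Group by U:
  weight(U=1) = 1/12
  weight(U=2) = 7/66
Total weight = 1/12 + 7/66 = 25/132
P(U=1 | obs) = 1/12 / 25/132 = 11/25
P(U=2 | obs) = 7/66 / 25/132 = 14/25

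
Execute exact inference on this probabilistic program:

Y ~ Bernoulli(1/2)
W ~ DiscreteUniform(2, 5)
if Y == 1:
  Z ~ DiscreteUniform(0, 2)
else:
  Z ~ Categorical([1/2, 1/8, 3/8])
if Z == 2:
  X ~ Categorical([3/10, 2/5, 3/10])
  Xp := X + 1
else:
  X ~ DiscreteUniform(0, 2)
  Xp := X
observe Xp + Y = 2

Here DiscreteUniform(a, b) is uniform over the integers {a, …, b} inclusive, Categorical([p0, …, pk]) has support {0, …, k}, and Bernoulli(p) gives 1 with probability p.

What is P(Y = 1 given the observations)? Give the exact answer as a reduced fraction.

Enumerate traces; 24 have nonzero weight after conditioning:
  (Y=0, W=2, Z=0, X=2) weight 1/48
  (Y=0, W=2, Z=1, X=2) weight 1/192
  (Y=0, W=2, Z=2, X=1) weight 3/160
  (Y=0, W=3, Z=0, X=2) weight 1/48
  (Y=0, W=3, Z=1, X=2) weight 1/192
  (Y=0, W=3, Z=2, X=1) weight 3/160
  (Y=0, W=4, Z=0, X=2) weight 1/48
  (Y=0, W=4, Z=1, X=2) weight 1/192
  (Y=1, W=2, Z=0, X=1) weight 1/72
  … 15 more
Group by Y:
  weight(Y=0) = 43/240
  weight(Y=1) = 29/180
Total weight = 43/240 + 29/180 = 49/144
P(Y=0 | obs) = 43/240 / 49/144 = 129/245
P(Y=1 | obs) = 29/180 / 49/144 = 116/245

P(Y = 1 | obs) = 116/245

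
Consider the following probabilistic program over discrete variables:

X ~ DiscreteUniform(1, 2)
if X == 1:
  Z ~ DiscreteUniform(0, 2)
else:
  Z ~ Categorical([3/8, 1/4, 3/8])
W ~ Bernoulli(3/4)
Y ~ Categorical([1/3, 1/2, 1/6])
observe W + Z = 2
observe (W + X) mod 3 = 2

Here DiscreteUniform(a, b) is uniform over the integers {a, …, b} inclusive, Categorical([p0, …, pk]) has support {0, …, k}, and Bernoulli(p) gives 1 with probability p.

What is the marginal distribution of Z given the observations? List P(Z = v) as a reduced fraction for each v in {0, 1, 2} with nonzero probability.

Enumerate traces; 6 have nonzero weight after conditioning:
  (X=1, Z=1, W=1, Y=0) weight 1/24
  (X=1, Z=1, W=1, Y=1) weight 1/16
  (X=1, Z=1, W=1, Y=2) weight 1/48
  (X=2, Z=2, W=0, Y=0) weight 1/64
  (X=2, Z=2, W=0, Y=1) weight 3/128
  (X=2, Z=2, W=0, Y=2) weight 1/128
Group by Z:
  weight(Z=1) = 1/8
  weight(Z=2) = 3/64
Total weight = 1/8 + 3/64 = 11/64
P(Z=1 | obs) = 1/8 / 11/64 = 8/11
P(Z=2 | obs) = 3/64 / 11/64 = 3/11

P(Z=1) = 8/11, P(Z=2) = 3/11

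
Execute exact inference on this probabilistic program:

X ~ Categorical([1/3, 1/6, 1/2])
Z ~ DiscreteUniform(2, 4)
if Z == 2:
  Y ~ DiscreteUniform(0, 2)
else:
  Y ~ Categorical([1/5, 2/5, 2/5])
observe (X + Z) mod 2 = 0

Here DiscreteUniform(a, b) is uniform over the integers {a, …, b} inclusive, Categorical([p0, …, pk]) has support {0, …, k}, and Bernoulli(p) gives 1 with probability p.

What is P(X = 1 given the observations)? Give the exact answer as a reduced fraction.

P(X = 1 | obs) = 1/11

Enumerate traces; 15 have nonzero weight after conditioning:
  (X=0, Z=2, Y=0) weight 1/27
  (X=0, Z=2, Y=1) weight 1/27
  (X=0, Z=2, Y=2) weight 1/27
  (X=0, Z=4, Y=0) weight 1/45
  (X=0, Z=4, Y=1) weight 2/45
  (X=0, Z=4, Y=2) weight 2/45
  (X=1, Z=3, Y=0) weight 1/90
  (X=1, Z=3, Y=1) weight 1/45
  (X=2, Z=2, Y=0) weight 1/18
  … 6 more
Group by X:
  weight(X=0) = 2/9
  weight(X=1) = 1/18
  weight(X=2) = 1/3
Total weight = 2/9 + 1/18 + 1/3 = 11/18
P(X=0 | obs) = 2/9 / 11/18 = 4/11
P(X=1 | obs) = 1/18 / 11/18 = 1/11
P(X=2 | obs) = 1/3 / 11/18 = 6/11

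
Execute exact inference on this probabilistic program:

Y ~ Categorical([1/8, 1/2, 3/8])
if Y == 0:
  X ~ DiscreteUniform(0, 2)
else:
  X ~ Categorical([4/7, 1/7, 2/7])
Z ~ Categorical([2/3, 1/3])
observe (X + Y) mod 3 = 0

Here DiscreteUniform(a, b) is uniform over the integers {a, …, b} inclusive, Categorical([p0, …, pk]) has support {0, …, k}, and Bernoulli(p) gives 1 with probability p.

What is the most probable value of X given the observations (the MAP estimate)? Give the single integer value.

Enumerate traces; 6 have nonzero weight after conditioning:
  (Y=0, X=0, Z=0) weight 1/36
  (Y=0, X=0, Z=1) weight 1/72
  (Y=1, X=2, Z=0) weight 2/21
  (Y=1, X=2, Z=1) weight 1/21
  (Y=2, X=1, Z=0) weight 1/28
  (Y=2, X=1, Z=1) weight 1/56
Group by X:
  weight(X=0) = 1/24
  weight(X=1) = 3/56
  weight(X=2) = 1/7
Total weight = 1/24 + 3/56 + 1/7 = 5/21
P(X=0 | obs) = 1/24 / 5/21 = 7/40
P(X=1 | obs) = 3/56 / 5/21 = 9/40
P(X=2 | obs) = 1/7 / 5/21 = 3/5
argmax = 2

argmax_v P(X = v | obs) = 2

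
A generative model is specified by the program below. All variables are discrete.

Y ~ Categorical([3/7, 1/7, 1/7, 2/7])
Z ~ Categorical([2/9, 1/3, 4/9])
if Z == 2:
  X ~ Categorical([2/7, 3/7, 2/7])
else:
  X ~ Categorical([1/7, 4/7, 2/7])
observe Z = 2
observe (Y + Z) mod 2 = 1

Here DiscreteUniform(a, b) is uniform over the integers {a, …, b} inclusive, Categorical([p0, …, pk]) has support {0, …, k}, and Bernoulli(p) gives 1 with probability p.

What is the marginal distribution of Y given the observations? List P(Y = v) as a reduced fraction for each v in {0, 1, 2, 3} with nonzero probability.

P(Y=1) = 1/3, P(Y=3) = 2/3

Enumerate traces; 6 have nonzero weight after conditioning:
  (Y=1, Z=2, X=0) weight 8/441
  (Y=1, Z=2, X=1) weight 4/147
  (Y=1, Z=2, X=2) weight 8/441
  (Y=3, Z=2, X=0) weight 16/441
  (Y=3, Z=2, X=1) weight 8/147
  (Y=3, Z=2, X=2) weight 16/441
Group by Y:
  weight(Y=1) = 4/63
  weight(Y=3) = 8/63
Total weight = 4/63 + 8/63 = 4/21
P(Y=1 | obs) = 4/63 / 4/21 = 1/3
P(Y=3 | obs) = 8/63 / 4/21 = 2/3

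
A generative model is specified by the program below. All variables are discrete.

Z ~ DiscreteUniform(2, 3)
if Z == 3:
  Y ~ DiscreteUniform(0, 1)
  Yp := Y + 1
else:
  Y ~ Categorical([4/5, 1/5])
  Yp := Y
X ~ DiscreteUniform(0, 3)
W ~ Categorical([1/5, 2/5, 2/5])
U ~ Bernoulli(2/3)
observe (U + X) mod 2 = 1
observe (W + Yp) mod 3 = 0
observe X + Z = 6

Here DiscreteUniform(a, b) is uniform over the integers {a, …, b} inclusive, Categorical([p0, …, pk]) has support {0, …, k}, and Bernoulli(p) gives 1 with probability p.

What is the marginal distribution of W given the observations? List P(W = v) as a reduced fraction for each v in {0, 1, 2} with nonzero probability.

P(W=1) = 1/2, P(W=2) = 1/2

Enumerate traces; 2 have nonzero weight after conditioning:
  (Z=3, Y=0, X=3, W=2, U=0) weight 1/120
  (Z=3, Y=1, X=3, W=1, U=0) weight 1/120
Group by W:
  weight(W=1) = 1/120
  weight(W=2) = 1/120
Total weight = 1/120 + 1/120 = 1/60
P(W=1 | obs) = 1/120 / 1/60 = 1/2
P(W=2 | obs) = 1/120 / 1/60 = 1/2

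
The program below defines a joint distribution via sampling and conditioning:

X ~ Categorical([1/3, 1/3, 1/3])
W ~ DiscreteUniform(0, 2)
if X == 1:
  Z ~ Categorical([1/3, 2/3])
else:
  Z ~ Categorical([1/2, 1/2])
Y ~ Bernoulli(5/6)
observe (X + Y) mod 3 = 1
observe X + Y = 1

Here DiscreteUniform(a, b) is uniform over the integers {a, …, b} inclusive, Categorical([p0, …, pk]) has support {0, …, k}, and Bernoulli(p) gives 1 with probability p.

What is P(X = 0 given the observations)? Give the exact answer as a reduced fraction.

P(X = 0 | obs) = 5/6

Enumerate traces; 12 have nonzero weight after conditioning:
  (X=0, W=0, Z=0, Y=1) weight 5/108
  (X=0, W=0, Z=1, Y=1) weight 5/108
  (X=0, W=1, Z=0, Y=1) weight 5/108
  (X=0, W=1, Z=1, Y=1) weight 5/108
  (X=0, W=2, Z=0, Y=1) weight 5/108
  (X=0, W=2, Z=1, Y=1) weight 5/108
  (X=1, W=0, Z=0, Y=0) weight 1/162
  (X=1, W=0, Z=1, Y=0) weight 1/81
  … 4 more
Group by X:
  weight(X=0) = 5/18
  weight(X=1) = 1/18
Total weight = 5/18 + 1/18 = 1/3
P(X=0 | obs) = 5/18 / 1/3 = 5/6
P(X=1 | obs) = 1/18 / 1/3 = 1/6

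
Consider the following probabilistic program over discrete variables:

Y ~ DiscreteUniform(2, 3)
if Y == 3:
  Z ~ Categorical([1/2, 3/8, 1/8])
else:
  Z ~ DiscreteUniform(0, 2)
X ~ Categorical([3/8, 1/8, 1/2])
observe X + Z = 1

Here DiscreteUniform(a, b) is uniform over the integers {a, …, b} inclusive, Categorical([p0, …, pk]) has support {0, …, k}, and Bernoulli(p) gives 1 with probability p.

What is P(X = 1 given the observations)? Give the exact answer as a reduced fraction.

P(X = 1 | obs) = 20/71

Enumerate traces; 4 have nonzero weight after conditioning:
  (Y=2, Z=0, X=1) weight 1/48
  (Y=2, Z=1, X=0) weight 1/16
  (Y=3, Z=0, X=1) weight 1/32
  (Y=3, Z=1, X=0) weight 9/128
Group by X:
  weight(X=0) = 17/128
  weight(X=1) = 5/96
Total weight = 17/128 + 5/96 = 71/384
P(X=0 | obs) = 17/128 / 71/384 = 51/71
P(X=1 | obs) = 5/96 / 71/384 = 20/71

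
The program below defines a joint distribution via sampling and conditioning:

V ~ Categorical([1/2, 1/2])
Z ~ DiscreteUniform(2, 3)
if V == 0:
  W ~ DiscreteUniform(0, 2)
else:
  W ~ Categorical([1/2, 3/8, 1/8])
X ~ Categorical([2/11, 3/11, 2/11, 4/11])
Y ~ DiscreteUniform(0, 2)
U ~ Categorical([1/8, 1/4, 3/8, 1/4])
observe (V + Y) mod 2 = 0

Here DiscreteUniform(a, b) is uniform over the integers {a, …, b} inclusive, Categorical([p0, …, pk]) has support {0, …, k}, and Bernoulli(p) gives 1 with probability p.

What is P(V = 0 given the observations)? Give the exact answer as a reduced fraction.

P(V = 0 | obs) = 2/3

Enumerate traces; 288 have nonzero weight after conditioning:
  (V=0, Z=2, W=0, X=0, Y=0, U=0) weight 1/1584
  (V=0, Z=2, W=0, X=0, Y=0, U=1) weight 1/792
  (V=0, Z=2, W=0, X=0, Y=0, U=2) weight 1/528
  (V=0, Z=2, W=0, X=0, Y=0, U=3) weight 1/792
  (V=0, Z=2, W=0, X=0, Y=2, U=0) weight 1/1584
  (V=0, Z=2, W=0, X=0, Y=2, U=1) weight 1/792
  (V=0, Z=2, W=0, X=0, Y=2, U=2) weight 1/528
  (V=0, Z=2, W=0, X=0, Y=2, U=3) weight 1/792
  (V=1, Z=2, W=0, X=0, Y=1, U=0) weight 1/1056
  … 279 more
Group by V:
  weight(V=0) = 1/3
  weight(V=1) = 1/6
Total weight = 1/3 + 1/6 = 1/2
P(V=0 | obs) = 1/3 / 1/2 = 2/3
P(V=1 | obs) = 1/6 / 1/2 = 1/3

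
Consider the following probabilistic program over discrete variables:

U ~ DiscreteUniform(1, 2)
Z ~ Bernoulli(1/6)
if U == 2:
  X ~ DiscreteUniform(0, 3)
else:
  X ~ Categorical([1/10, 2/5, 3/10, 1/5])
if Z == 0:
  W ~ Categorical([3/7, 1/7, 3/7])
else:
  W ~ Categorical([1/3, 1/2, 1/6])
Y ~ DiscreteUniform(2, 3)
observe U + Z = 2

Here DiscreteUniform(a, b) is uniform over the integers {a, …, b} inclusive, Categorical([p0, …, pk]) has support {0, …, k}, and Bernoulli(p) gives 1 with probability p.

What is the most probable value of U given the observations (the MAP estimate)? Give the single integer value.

argmax_v P(U = v | obs) = 2

Enumerate traces; 48 have nonzero weight after conditioning:
  (U=1, Z=1, X=0, W=0, Y=2) weight 1/720
  (U=1, Z=1, X=0, W=0, Y=3) weight 1/720
  (U=1, Z=1, X=0, W=1, Y=2) weight 1/480
  (U=1, Z=1, X=0, W=1, Y=3) weight 1/480
  (U=1, Z=1, X=0, W=2, Y=2) weight 1/1440
  (U=1, Z=1, X=0, W=2, Y=3) weight 1/1440
  (U=1, Z=1, X=1, W=0, Y=2) weight 1/180
  (U=1, Z=1, X=1, W=0, Y=3) weight 1/180
  (U=2, Z=0, X=0, W=0, Y=2) weight 5/224
  … 39 more
Group by U:
  weight(U=1) = 1/12
  weight(U=2) = 5/12
Total weight = 1/12 + 5/12 = 1/2
P(U=1 | obs) = 1/12 / 1/2 = 1/6
P(U=2 | obs) = 5/12 / 1/2 = 5/6
argmax = 2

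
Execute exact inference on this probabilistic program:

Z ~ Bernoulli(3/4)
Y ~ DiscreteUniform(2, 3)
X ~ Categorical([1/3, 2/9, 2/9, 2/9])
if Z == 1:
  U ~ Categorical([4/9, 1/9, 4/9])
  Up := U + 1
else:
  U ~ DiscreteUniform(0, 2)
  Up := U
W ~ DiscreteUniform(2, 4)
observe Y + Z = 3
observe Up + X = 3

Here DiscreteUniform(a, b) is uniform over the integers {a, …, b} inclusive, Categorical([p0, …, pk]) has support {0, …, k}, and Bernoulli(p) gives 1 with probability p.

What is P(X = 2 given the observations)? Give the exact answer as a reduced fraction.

Enumerate traces; 18 have nonzero weight after conditioning:
  (Z=0, Y=3, X=1, U=2, W=2) weight 1/324
  (Z=0, Y=3, X=1, U=2, W=3) weight 1/324
  (Z=0, Y=3, X=1, U=2, W=4) weight 1/324
  (Z=0, Y=3, X=2, U=1, W=2) weight 1/324
  (Z=0, Y=3, X=2, U=1, W=3) weight 1/324
  (Z=0, Y=3, X=2, U=1, W=4) weight 1/324
  (Z=0, Y=3, X=3, U=0, W=2) weight 1/324
  (Z=0, Y=3, X=3, U=0, W=3) weight 1/324
  (Z=1, Y=2, X=0, U=2, W=2) weight 1/54
  … 9 more
Group by X:
  weight(X=0) = 1/18
  weight(X=1) = 1/54
  weight(X=2) = 5/108
  weight(X=3) = 1/108
Total weight = 1/18 + 1/54 + 5/108 + 1/108 = 7/54
P(X=0 | obs) = 1/18 / 7/54 = 3/7
P(X=1 | obs) = 1/54 / 7/54 = 1/7
P(X=2 | obs) = 5/108 / 7/54 = 5/14
P(X=3 | obs) = 1/108 / 7/54 = 1/14

P(X = 2 | obs) = 5/14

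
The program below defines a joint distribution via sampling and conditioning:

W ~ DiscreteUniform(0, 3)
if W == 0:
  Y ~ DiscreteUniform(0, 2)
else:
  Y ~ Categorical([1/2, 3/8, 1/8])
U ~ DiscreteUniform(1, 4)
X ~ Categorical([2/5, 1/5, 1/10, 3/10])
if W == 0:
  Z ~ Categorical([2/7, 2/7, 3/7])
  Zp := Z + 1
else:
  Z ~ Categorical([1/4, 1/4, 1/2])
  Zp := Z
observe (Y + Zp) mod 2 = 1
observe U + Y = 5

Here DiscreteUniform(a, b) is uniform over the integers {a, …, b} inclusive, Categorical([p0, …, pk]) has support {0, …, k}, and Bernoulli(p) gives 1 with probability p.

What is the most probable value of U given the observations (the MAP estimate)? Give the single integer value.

argmax_v P(U = v | obs) = 4

Enumerate traces; 48 have nonzero weight after conditioning:
  (W=0, Y=1, U=4, X=0, Z=1) weight 1/420
  (W=0, Y=1, U=4, X=1, Z=1) weight 1/840
  (W=0, Y=1, U=4, X=2, Z=1) weight 1/1680
  (W=0, Y=1, U=4, X=3, Z=1) weight 1/560
  (W=0, Y=2, U=3, X=0, Z=0) weight 1/420
  (W=0, Y=2, U=3, X=0, Z=2) weight 1/280
  (W=0, Y=2, U=3, X=1, Z=0) weight 1/840
  (W=0, Y=2, U=3, X=1, Z=2) weight 1/560
  … 40 more
Group by U:
  weight(U=3) = 223/10752
  weight(U=4) = 631/10752
Total weight = 223/10752 + 631/10752 = 61/768
P(U=3 | obs) = 223/10752 / 61/768 = 223/854
P(U=4 | obs) = 631/10752 / 61/768 = 631/854
argmax = 4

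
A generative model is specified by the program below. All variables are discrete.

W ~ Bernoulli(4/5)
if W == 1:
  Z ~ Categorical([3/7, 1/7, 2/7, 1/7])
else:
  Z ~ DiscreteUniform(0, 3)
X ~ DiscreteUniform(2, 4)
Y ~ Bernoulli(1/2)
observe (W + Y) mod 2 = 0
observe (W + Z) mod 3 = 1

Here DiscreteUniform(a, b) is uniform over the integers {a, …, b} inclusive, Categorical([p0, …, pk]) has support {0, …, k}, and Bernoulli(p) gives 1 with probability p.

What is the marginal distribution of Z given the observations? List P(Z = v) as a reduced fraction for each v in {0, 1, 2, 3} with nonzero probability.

P(Z=0) = 48/71, P(Z=1) = 7/71, P(Z=3) = 16/71

Enumerate traces; 9 have nonzero weight after conditioning:
  (W=0, Z=1, X=2, Y=0) weight 1/120
  (W=0, Z=1, X=3, Y=0) weight 1/120
  (W=0, Z=1, X=4, Y=0) weight 1/120
  (W=1, Z=0, X=2, Y=1) weight 2/35
  (W=1, Z=0, X=3, Y=1) weight 2/35
  (W=1, Z=0, X=4, Y=1) weight 2/35
  (W=1, Z=3, X=2, Y=1) weight 2/105
  (W=1, Z=3, X=3, Y=1) weight 2/105
  … 1 more
Group by Z:
  weight(Z=0) = 6/35
  weight(Z=1) = 1/40
  weight(Z=3) = 2/35
Total weight = 6/35 + 1/40 + 2/35 = 71/280
P(Z=0 | obs) = 6/35 / 71/280 = 48/71
P(Z=1 | obs) = 1/40 / 71/280 = 7/71
P(Z=3 | obs) = 2/35 / 71/280 = 16/71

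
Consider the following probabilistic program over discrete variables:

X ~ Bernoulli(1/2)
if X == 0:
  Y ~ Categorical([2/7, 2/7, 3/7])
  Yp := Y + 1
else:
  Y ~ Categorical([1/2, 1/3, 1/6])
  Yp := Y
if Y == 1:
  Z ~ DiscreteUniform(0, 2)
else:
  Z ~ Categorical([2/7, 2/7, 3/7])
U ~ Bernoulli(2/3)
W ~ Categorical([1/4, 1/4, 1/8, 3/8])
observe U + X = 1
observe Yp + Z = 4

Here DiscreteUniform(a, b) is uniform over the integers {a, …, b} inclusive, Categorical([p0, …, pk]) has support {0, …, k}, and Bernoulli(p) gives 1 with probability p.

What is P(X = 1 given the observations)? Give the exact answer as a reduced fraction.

Enumerate traces; 12 have nonzero weight after conditioning:
  (X=0, Y=1, Z=2, U=1, W=0) weight 1/126
  (X=0, Y=1, Z=2, U=1, W=1) weight 1/126
  (X=0, Y=1, Z=2, U=1, W=2) weight 1/252
  (X=0, Y=1, Z=2, U=1, W=3) weight 1/84
  (X=0, Y=2, Z=1, U=1, W=0) weight 1/98
  (X=0, Y=2, Z=1, U=1, W=1) weight 1/98
  (X=0, Y=2, Z=1, U=1, W=2) weight 1/196
  (X=0, Y=2, Z=1, U=1, W=3) weight 3/196
  (X=1, Y=2, Z=2, U=0, W=0) weight 1/336
  … 3 more
Group by X:
  weight(X=0) = 32/441
  weight(X=1) = 1/84
Total weight = 32/441 + 1/84 = 149/1764
P(X=0 | obs) = 32/441 / 149/1764 = 128/149
P(X=1 | obs) = 1/84 / 149/1764 = 21/149

P(X = 1 | obs) = 21/149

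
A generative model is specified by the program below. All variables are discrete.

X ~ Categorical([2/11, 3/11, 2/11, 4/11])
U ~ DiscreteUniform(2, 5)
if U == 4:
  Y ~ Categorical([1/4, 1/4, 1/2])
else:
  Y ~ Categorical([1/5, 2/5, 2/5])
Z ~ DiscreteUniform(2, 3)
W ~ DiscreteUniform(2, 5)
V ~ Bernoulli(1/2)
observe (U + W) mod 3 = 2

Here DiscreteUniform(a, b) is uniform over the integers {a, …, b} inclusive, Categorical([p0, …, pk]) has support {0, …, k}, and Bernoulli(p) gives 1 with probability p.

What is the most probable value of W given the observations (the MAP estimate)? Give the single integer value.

Enumerate traces; 240 have nonzero weight after conditioning:
  (X=0, U=2, Y=0, Z=2, W=3, V=0) weight 1/1760
  (X=0, U=2, Y=0, Z=2, W=3, V=1) weight 1/1760
  (X=0, U=2, Y=0, Z=3, W=3, V=0) weight 1/1760
  (X=0, U=2, Y=0, Z=3, W=3, V=1) weight 1/1760
  (X=0, U=2, Y=1, Z=2, W=3, V=0) weight 1/880
  (X=0, U=2, Y=1, Z=2, W=3, V=1) weight 1/880
  (X=0, U=2, Y=1, Z=3, W=3, V=0) weight 1/880
  (X=0, U=2, Y=1, Z=3, W=3, V=1) weight 1/880
  (X=0, U=3, Y=0, Z=2, W=2, V=0) weight 1/1760
  (X=0, U=3, Y=0, Z=2, W=5, V=0) weight 1/1760
  … 230 more
Group by W:
  weight(W=2) = 1/16
  weight(W=3) = 1/8
  weight(W=4) = 1/16
  weight(W=5) = 1/16
Total weight = 1/16 + 1/8 + 1/16 + 1/16 = 5/16
P(W=2 | obs) = 1/16 / 5/16 = 1/5
P(W=3 | obs) = 1/8 / 5/16 = 2/5
P(W=4 | obs) = 1/16 / 5/16 = 1/5
P(W=5 | obs) = 1/16 / 5/16 = 1/5
argmax = 3

argmax_v P(W = v | obs) = 3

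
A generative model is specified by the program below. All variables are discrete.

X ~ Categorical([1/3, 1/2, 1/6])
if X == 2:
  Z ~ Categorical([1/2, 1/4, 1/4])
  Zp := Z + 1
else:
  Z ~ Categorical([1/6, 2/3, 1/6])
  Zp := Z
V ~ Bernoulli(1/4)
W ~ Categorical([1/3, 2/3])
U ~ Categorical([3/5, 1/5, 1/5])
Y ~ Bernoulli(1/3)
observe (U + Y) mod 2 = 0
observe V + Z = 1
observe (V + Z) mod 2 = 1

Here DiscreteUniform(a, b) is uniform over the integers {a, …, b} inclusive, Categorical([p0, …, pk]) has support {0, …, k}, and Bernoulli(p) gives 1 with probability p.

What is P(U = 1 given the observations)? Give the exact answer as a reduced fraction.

P(U = 1 | obs) = 1/9

Enumerate traces; 36 have nonzero weight after conditioning:
  (X=0, Z=0, V=1, W=0, U=0, Y=0) weight 1/540
  (X=0, Z=0, V=1, W=0, U=1, Y=1) weight 1/3240
  (X=0, Z=0, V=1, W=0, U=2, Y=0) weight 1/1620
  (X=0, Z=0, V=1, W=1, U=0, Y=0) weight 1/270
  (X=0, Z=0, V=1, W=1, U=1, Y=1) weight 1/1620
  (X=0, Z=0, V=1, W=1, U=2, Y=0) weight 1/810
  (X=0, Z=1, V=0, W=0, U=0, Y=0) weight 1/45
  (X=0, Z=1, V=0, W=0, U=1, Y=1) weight 1/270
  … 28 more
Group by U:
  weight(U=0) = 29/144
  weight(U=1) = 29/864
  weight(U=2) = 29/432
Total weight = 29/144 + 29/864 + 29/432 = 29/96
P(U=0 | obs) = 29/144 / 29/96 = 2/3
P(U=1 | obs) = 29/864 / 29/96 = 1/9
P(U=2 | obs) = 29/432 / 29/96 = 2/9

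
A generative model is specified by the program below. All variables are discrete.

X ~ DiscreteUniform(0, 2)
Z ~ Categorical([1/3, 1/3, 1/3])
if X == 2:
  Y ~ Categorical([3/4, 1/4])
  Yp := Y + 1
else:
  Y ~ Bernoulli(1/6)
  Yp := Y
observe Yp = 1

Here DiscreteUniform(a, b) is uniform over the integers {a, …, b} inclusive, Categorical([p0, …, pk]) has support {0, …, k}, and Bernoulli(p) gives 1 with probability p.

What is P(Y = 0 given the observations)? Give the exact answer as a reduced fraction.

P(Y = 0 | obs) = 9/13

Enumerate traces; 9 have nonzero weight after conditioning:
  (X=0, Z=0, Y=1) weight 1/54
  (X=0, Z=1, Y=1) weight 1/54
  (X=0, Z=2, Y=1) weight 1/54
  (X=1, Z=0, Y=1) weight 1/54
  (X=1, Z=1, Y=1) weight 1/54
  (X=1, Z=2, Y=1) weight 1/54
  (X=2, Z=0, Y=0) weight 1/12
  (X=2, Z=1, Y=0) weight 1/12
  … 1 more
Group by Y:
  weight(Y=0) = 1/4
  weight(Y=1) = 1/9
Total weight = 1/4 + 1/9 = 13/36
P(Y=0 | obs) = 1/4 / 13/36 = 9/13
P(Y=1 | obs) = 1/9 / 13/36 = 4/13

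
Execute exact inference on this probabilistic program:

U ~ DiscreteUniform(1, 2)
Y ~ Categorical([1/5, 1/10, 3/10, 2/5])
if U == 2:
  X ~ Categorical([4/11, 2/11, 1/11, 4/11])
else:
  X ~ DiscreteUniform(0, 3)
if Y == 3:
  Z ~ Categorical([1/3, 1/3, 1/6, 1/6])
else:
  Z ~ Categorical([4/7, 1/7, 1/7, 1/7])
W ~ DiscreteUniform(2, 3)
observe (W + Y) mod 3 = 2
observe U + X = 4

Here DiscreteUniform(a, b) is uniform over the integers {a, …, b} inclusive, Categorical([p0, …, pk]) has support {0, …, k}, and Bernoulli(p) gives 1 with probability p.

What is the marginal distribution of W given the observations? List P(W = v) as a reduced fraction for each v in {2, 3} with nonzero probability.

Enumerate traces; 24 have nonzero weight after conditioning:
  (U=1, Y=0, X=3, Z=0, W=2) weight 1/140
  (U=1, Y=0, X=3, Z=1, W=2) weight 1/560
  (U=1, Y=0, X=3, Z=2, W=2) weight 1/560
  (U=1, Y=0, X=3, Z=3, W=2) weight 1/560
  (U=1, Y=2, X=3, Z=0, W=3) weight 3/280
  (U=1, Y=2, X=3, Z=1, W=3) weight 3/1120
  (U=1, Y=2, X=3, Z=2, W=3) weight 3/1120
  (U=1, Y=2, X=3, Z=3, W=3) weight 3/1120
  … 16 more
Group by W:
  weight(W=2) = 9/176
  weight(W=3) = 9/352
Total weight = 9/176 + 9/352 = 27/352
P(W=2 | obs) = 9/176 / 27/352 = 2/3
P(W=3 | obs) = 9/352 / 27/352 = 1/3

P(W=2) = 2/3, P(W=3) = 1/3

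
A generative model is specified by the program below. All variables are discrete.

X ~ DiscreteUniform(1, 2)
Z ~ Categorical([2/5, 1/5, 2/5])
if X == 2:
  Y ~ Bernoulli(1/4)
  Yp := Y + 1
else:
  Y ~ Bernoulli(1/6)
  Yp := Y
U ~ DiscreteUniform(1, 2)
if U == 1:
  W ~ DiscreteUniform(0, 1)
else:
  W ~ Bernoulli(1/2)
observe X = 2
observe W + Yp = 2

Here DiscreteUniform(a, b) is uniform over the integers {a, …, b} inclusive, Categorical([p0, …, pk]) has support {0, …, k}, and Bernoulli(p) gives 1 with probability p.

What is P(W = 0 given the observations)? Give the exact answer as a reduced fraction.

P(W = 0 | obs) = 1/4

Enumerate traces; 12 have nonzero weight after conditioning:
  (X=2, Z=0, Y=0, U=1, W=1) weight 3/80
  (X=2, Z=0, Y=0, U=2, W=1) weight 3/80
  (X=2, Z=0, Y=1, U=1, W=0) weight 1/80
  (X=2, Z=0, Y=1, U=2, W=0) weight 1/80
  (X=2, Z=1, Y=0, U=1, W=1) weight 3/160
  (X=2, Z=1, Y=0, U=2, W=1) weight 3/160
  (X=2, Z=1, Y=1, U=1, W=0) weight 1/160
  (X=2, Z=1, Y=1, U=2, W=0) weight 1/160
  … 4 more
Group by W:
  weight(W=0) = 1/16
  weight(W=1) = 3/16
Total weight = 1/16 + 3/16 = 1/4
P(W=0 | obs) = 1/16 / 1/4 = 1/4
P(W=1 | obs) = 3/16 / 1/4 = 3/4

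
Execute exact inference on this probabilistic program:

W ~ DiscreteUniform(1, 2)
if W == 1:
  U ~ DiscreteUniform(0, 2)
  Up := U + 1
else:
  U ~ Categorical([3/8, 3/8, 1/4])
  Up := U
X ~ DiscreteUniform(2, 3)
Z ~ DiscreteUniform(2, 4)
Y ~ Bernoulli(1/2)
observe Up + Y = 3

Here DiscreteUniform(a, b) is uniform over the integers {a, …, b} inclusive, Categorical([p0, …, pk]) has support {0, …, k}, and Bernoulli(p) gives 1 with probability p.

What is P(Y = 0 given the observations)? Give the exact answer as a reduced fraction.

P(Y = 0 | obs) = 4/11

Enumerate traces; 18 have nonzero weight after conditioning:
  (W=1, U=1, X=2, Z=2, Y=1) weight 1/72
  (W=1, U=1, X=2, Z=3, Y=1) weight 1/72
  (W=1, U=1, X=2, Z=4, Y=1) weight 1/72
  (W=1, U=1, X=3, Z=2, Y=1) weight 1/72
  (W=1, U=1, X=3, Z=3, Y=1) weight 1/72
  (W=1, U=1, X=3, Z=4, Y=1) weight 1/72
  (W=1, U=2, X=2, Z=2, Y=0) weight 1/72
  (W=1, U=2, X=2, Z=3, Y=0) weight 1/72
  … 10 more
Group by Y:
  weight(Y=0) = 1/12
  weight(Y=1) = 7/48
Total weight = 1/12 + 7/48 = 11/48
P(Y=0 | obs) = 1/12 / 11/48 = 4/11
P(Y=1 | obs) = 7/48 / 11/48 = 7/11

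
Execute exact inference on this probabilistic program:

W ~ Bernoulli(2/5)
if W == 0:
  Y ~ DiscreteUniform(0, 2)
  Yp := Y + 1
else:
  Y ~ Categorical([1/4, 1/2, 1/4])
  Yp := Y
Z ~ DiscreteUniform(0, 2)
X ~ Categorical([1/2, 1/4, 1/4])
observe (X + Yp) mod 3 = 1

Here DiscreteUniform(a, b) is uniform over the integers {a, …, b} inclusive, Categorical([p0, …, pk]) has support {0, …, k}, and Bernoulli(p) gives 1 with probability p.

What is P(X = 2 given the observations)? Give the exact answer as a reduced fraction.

Enumerate traces; 18 have nonzero weight after conditioning:
  (W=0, Y=0, Z=0, X=0) weight 1/30
  (W=0, Y=0, Z=1, X=0) weight 1/30
  (W=0, Y=0, Z=2, X=0) weight 1/30
  (W=0, Y=1, Z=0, X=2) weight 1/60
  (W=0, Y=1, Z=1, X=2) weight 1/60
  (W=0, Y=1, Z=2, X=2) weight 1/60
  (W=0, Y=2, Z=0, X=1) weight 1/60
  (W=0, Y=2, Z=1, X=1) weight 1/60
  … 10 more
Group by X:
  weight(X=0) = 1/5
  weight(X=1) = 3/40
  weight(X=2) = 3/40
Total weight = 1/5 + 3/40 + 3/40 = 7/20
P(X=0 | obs) = 1/5 / 7/20 = 4/7
P(X=1 | obs) = 3/40 / 7/20 = 3/14
P(X=2 | obs) = 3/40 / 7/20 = 3/14

P(X = 2 | obs) = 3/14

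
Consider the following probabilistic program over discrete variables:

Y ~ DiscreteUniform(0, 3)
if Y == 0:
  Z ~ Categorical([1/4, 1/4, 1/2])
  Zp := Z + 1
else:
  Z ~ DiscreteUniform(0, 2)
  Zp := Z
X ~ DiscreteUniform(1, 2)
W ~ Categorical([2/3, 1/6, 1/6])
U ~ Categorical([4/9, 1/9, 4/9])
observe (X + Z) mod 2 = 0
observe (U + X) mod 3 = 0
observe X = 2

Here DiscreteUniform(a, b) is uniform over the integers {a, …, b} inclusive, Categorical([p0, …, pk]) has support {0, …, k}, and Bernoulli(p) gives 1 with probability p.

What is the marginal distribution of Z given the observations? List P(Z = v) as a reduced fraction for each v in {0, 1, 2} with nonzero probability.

P(Z=0) = 5/11, P(Z=2) = 6/11

Enumerate traces; 24 have nonzero weight after conditioning:
  (Y=0, Z=0, X=2, W=0, U=1) weight 1/432
  (Y=0, Z=0, X=2, W=1, U=1) weight 1/1728
  (Y=0, Z=0, X=2, W=2, U=1) weight 1/1728
  (Y=0, Z=2, X=2, W=0, U=1) weight 1/216
  (Y=0, Z=2, X=2, W=1, U=1) weight 1/864
  (Y=0, Z=2, X=2, W=2, U=1) weight 1/864
  (Y=1, Z=0, X=2, W=0, U=1) weight 1/324
  (Y=1, Z=0, X=2, W=1, U=1) weight 1/1296
  … 16 more
Group by Z:
  weight(Z=0) = 5/288
  weight(Z=2) = 1/48
Total weight = 5/288 + 1/48 = 11/288
P(Z=0 | obs) = 5/288 / 11/288 = 5/11
P(Z=2 | obs) = 1/48 / 11/288 = 6/11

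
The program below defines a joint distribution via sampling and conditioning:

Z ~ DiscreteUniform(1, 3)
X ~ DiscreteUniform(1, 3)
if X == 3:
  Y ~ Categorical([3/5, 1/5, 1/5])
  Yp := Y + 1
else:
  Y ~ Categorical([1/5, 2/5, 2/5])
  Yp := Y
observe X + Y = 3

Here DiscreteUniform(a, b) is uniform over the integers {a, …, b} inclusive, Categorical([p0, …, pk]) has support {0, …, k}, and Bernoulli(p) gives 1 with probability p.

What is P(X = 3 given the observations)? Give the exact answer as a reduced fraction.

Enumerate traces; 9 have nonzero weight after conditioning:
  (Z=1, X=1, Y=2) weight 2/45
  (Z=1, X=2, Y=1) weight 2/45
  (Z=1, X=3, Y=0) weight 1/15
  (Z=2, X=1, Y=2) weight 2/45
  (Z=2, X=2, Y=1) weight 2/45
  (Z=2, X=3, Y=0) weight 1/15
  (Z=3, X=1, Y=2) weight 2/45
  (Z=3, X=2, Y=1) weight 2/45
  … 1 more
Group by X:
  weight(X=1) = 2/15
  weight(X=2) = 2/15
  weight(X=3) = 1/5
Total weight = 2/15 + 2/15 + 1/5 = 7/15
P(X=1 | obs) = 2/15 / 7/15 = 2/7
P(X=2 | obs) = 2/15 / 7/15 = 2/7
P(X=3 | obs) = 1/5 / 7/15 = 3/7

P(X = 3 | obs) = 3/7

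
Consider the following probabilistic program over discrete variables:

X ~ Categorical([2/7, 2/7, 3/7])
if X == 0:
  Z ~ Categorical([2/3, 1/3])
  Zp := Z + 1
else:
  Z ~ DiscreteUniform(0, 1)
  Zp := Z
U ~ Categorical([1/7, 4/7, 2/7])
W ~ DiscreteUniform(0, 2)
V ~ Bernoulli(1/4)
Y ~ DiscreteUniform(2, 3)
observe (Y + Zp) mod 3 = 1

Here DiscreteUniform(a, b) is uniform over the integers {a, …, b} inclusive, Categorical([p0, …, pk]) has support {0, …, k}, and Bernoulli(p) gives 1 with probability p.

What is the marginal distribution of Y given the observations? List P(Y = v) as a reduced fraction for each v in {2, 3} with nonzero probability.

Enumerate traces; 72 have nonzero weight after conditioning:
  (X=0, Z=0, U=0, W=0, V=0, Y=3) weight 1/294
  (X=0, Z=0, U=0, W=0, V=1, Y=3) weight 1/882
  (X=0, Z=0, U=0, W=1, V=0, Y=3) weight 1/294
  (X=0, Z=0, U=0, W=1, V=1, Y=3) weight 1/882
  (X=0, Z=0, U=0, W=2, V=0, Y=3) weight 1/294
  (X=0, Z=0, U=0, W=2, V=1, Y=3) weight 1/882
  (X=0, Z=0, U=1, W=0, V=0, Y=3) weight 2/147
  (X=0, Z=0, U=1, W=0, V=1, Y=3) weight 2/441
  (X=0, Z=1, U=0, W=0, V=0, Y=2) weight 1/588
  … 63 more
Group by Y:
  weight(Y=2) = 1/21
  weight(Y=3) = 23/84
Total weight = 1/21 + 23/84 = 9/28
P(Y=2 | obs) = 1/21 / 9/28 = 4/27
P(Y=3 | obs) = 23/84 / 9/28 = 23/27

P(Y=2) = 4/27, P(Y=3) = 23/27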